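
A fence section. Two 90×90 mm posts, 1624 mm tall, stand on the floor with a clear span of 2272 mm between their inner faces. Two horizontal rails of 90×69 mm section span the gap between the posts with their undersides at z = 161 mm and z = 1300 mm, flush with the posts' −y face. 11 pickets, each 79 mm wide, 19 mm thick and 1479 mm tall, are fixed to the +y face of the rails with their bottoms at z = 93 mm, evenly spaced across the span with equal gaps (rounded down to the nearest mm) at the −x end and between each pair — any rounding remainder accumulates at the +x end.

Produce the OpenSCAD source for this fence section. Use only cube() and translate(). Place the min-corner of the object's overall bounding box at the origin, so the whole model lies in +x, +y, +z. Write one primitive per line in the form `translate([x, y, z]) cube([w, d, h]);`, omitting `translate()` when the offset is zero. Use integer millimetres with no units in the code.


cube([90, 90, 1624]);
translate([2362, 0, 0]) cube([90, 90, 1624]);
translate([90, 0, 161]) cube([2272, 90, 69]);
translate([90, 0, 1300]) cube([2272, 90, 69]);
translate([206, 90, 93]) cube([79, 19, 1479]);
translate([401, 90, 93]) cube([79, 19, 1479]);
translate([596, 90, 93]) cube([79, 19, 1479]);
translate([791, 90, 93]) cube([79, 19, 1479]);
translate([986, 90, 93]) cube([79, 19, 1479]);
translate([1181, 90, 93]) cube([79, 19, 1479]);
translate([1376, 90, 93]) cube([79, 19, 1479]);
translate([1571, 90, 93]) cube([79, 19, 1479]);
translate([1766, 90, 93]) cube([79, 19, 1479]);
translate([1961, 90, 93]) cube([79, 19, 1479]);
translate([2156, 90, 93]) cube([79, 19, 1479]);


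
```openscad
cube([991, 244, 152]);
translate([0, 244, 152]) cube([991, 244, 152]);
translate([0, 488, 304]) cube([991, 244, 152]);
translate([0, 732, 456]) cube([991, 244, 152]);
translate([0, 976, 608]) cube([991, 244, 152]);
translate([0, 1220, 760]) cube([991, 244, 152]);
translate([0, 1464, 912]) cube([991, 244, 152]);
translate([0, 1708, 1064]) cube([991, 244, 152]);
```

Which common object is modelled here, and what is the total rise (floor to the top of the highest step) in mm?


A staircase. The total rise is 1216 mm.

8 identical blocks, each offset up and back from the previous — a staircase. Each step is 152 mm tall and there are 8 of them, so the total rise is 8 × 152 = 1216 mm.


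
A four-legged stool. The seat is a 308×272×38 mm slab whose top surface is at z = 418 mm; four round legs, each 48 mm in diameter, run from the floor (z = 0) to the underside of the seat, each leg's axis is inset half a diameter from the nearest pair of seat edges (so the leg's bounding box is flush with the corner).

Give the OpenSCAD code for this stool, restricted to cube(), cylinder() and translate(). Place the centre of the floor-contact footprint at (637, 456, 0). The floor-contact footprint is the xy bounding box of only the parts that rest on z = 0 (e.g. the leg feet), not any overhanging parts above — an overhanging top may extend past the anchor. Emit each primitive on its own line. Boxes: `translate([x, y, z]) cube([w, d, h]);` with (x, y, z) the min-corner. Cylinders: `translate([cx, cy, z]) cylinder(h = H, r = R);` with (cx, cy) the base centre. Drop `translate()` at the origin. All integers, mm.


translate([483, 320, 380]) cube([308, 272, 38]);
translate([507, 344, 0]) cylinder(h = 380, r = 24);
translate([767, 344, 0]) cylinder(h = 380, r = 24);
translate([507, 568, 0]) cylinder(h = 380, r = 24);
translate([767, 568, 0]) cylinder(h = 380, r = 24);


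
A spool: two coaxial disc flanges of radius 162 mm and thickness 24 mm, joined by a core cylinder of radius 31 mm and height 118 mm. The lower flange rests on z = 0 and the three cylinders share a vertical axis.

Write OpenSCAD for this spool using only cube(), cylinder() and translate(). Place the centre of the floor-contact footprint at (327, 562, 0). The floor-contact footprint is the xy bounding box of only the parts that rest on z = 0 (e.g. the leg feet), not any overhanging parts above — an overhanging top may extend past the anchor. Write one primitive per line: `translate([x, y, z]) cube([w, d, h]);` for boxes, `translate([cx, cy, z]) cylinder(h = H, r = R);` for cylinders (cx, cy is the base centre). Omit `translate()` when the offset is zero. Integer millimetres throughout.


translate([327, 562, 0]) cylinder(h = 24, r = 162);
translate([327, 562, 24]) cylinder(h = 118, r = 31);
translate([327, 562, 142]) cylinder(h = 24, r = 162);


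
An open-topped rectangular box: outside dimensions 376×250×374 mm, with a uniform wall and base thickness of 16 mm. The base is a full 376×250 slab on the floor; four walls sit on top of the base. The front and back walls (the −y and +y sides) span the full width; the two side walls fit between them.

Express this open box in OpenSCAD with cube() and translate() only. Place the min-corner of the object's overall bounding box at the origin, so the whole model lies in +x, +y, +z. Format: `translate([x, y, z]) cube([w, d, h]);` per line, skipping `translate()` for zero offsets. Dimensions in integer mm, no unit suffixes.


cube([376, 250, 16]);
translate([0, 0, 16]) cube([376, 16, 358]);
translate([0, 234, 16]) cube([376, 16, 358]);
translate([0, 16, 16]) cube([16, 218, 358]);
translate([360, 16, 16]) cube([16, 218, 358]);


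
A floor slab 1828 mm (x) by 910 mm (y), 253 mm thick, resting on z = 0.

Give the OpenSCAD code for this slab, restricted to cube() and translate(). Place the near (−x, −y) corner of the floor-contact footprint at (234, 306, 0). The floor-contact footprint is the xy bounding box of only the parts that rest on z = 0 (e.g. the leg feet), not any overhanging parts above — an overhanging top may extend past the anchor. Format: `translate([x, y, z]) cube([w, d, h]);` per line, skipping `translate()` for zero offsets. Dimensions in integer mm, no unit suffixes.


translate([234, 306, 0]) cube([1828, 910, 253]);


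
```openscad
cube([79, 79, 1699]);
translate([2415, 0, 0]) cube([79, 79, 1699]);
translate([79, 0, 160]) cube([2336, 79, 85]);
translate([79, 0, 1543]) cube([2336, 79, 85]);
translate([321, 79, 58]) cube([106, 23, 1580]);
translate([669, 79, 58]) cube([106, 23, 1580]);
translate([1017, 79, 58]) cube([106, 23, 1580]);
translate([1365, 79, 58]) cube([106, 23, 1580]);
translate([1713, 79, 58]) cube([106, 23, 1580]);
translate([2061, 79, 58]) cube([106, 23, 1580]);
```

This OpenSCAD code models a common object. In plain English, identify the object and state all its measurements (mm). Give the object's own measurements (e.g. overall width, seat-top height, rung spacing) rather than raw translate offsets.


A fence section. Two 79×79 mm posts, 1699 mm tall, stand on the floor with a clear span of 2336 mm between their inner faces. Two horizontal rails of 79×85 mm section span the gap between the posts with their undersides at z = 160 mm and z = 1543 mm, flush with the posts' −y face. 6 pickets, each 106 mm wide, 23 mm thick and 1580 mm tall, are fixed to the +y face of the rails with their bottoms at z = 58 mm, spaced across the span with a 242 mm gap after the −x post and between neighbouring pickets, with 248 mm left before the +x post.


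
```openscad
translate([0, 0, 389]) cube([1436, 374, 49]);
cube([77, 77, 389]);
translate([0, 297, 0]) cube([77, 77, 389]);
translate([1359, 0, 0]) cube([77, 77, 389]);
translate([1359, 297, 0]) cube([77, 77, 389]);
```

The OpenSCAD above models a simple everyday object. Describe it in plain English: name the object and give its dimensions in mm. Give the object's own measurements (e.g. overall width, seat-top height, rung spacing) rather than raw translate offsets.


A bench: a 1436×374 mm seat slab, 49 mm thick, top at z = 438 mm, on four 77×77 mm square legs flush with the seat corners and standing on z = 0.


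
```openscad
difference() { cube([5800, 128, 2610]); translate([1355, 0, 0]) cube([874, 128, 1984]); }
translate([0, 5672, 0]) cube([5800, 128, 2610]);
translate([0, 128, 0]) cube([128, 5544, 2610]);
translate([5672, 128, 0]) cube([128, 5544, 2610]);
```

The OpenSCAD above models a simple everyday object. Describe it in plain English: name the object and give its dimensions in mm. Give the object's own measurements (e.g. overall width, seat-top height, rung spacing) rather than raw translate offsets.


A single room: four walls, each 2610 mm tall and 128 mm thick, enclosing an outside footprint 5800×5800 mm (x × y), no floor or roof. The front and back walls (−y and +y sides) run the full x-width; the side walls fit between their inner faces. A door opening 874 mm wide and 1984 mm tall is cut through the front wall from the floor up, its −x edge 1355 mm from the wall's −x end.


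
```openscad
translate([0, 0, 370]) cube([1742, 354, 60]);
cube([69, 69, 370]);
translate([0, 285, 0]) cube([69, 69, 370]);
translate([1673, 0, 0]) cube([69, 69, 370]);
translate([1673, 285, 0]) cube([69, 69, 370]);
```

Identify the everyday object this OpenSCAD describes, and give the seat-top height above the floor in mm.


A bench. The seat-top height is 430 mm.

A long slab on four corner posts — a bench. The slab sits at z = 370 with thickness 60, so the top is 370 + 60 = 430 mm.


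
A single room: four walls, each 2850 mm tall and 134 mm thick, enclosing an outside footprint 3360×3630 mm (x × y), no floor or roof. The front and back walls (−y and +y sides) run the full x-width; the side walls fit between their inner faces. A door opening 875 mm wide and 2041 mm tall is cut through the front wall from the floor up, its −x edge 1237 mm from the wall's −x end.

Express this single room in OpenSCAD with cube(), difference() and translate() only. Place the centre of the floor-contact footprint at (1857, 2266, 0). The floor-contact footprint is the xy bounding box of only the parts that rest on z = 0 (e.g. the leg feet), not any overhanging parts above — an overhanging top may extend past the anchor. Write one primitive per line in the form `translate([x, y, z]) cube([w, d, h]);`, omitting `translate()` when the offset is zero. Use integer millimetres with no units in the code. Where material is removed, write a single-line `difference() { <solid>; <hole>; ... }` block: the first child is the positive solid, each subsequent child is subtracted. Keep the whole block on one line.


difference() { translate([177, 451, 0]) cube([3360, 134, 2850]); translate([1414, 451, 0]) cube([875, 134, 2041]); }
translate([177, 3947, 0]) cube([3360, 134, 2850]);
translate([177, 585, 0]) cube([134, 3362, 2850]);
translate([3403, 585, 0]) cube([134, 3362, 2850]);


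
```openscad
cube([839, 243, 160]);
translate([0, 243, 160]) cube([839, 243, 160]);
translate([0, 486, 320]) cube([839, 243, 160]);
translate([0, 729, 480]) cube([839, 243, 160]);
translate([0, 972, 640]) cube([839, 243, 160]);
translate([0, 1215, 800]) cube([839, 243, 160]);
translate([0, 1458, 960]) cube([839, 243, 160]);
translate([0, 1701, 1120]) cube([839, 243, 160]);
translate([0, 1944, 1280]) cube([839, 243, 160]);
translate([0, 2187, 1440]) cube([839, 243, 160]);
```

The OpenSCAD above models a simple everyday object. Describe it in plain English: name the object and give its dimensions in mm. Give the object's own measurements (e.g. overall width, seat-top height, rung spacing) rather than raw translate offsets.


A straight staircase of 10 solid steps. Each step is 839 mm wide (x), 243 mm deep (y, the going) and 160 mm tall (the rise). The first step rests on the floor; each subsequent step sits one going further in +y and one rise higher in +z, directly behind and above the previous step with no overlap.


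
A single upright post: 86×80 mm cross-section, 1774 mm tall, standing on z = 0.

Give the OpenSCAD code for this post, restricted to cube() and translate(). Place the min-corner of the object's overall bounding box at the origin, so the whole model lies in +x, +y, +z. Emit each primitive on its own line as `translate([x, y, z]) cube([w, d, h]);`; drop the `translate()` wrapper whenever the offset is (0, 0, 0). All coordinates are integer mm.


cube([86, 80, 1774]);


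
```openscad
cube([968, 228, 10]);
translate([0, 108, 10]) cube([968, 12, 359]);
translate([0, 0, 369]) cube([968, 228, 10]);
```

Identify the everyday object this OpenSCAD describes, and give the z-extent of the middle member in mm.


An I-beam. The web height is 359 mm.

Two wide flanges with a thin centred web — an I-beam. Overall 379 mm minus two 10 mm flanges gives a web of 379 − 2·10 = 359 mm.


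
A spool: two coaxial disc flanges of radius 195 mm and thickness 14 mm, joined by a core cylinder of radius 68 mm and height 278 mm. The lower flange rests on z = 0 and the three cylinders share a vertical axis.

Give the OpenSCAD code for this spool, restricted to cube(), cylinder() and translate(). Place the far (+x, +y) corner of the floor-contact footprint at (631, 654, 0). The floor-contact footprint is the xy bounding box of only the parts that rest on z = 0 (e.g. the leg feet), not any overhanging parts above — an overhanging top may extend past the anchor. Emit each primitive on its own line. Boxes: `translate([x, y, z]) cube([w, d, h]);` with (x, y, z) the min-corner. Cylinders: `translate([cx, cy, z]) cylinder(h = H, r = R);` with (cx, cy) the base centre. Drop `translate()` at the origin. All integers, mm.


translate([436, 459, 0]) cylinder(h = 14, r = 195);
translate([436, 459, 14]) cylinder(h = 278, r = 68);
translate([436, 459, 292]) cylinder(h = 14, r = 195);


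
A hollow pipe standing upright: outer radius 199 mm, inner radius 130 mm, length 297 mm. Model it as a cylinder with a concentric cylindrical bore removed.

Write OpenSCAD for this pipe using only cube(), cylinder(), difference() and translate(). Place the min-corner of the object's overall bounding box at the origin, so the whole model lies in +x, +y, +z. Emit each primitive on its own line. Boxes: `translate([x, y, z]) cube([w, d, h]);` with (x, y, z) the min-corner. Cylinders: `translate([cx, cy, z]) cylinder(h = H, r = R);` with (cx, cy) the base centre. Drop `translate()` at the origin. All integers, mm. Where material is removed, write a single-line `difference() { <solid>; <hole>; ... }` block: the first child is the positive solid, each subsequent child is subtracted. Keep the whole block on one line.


difference() { translate([199, 199, 0]) cylinder(h = 297, r = 199); translate([199, 199, 0]) cylinder(h = 297, r = 130); }


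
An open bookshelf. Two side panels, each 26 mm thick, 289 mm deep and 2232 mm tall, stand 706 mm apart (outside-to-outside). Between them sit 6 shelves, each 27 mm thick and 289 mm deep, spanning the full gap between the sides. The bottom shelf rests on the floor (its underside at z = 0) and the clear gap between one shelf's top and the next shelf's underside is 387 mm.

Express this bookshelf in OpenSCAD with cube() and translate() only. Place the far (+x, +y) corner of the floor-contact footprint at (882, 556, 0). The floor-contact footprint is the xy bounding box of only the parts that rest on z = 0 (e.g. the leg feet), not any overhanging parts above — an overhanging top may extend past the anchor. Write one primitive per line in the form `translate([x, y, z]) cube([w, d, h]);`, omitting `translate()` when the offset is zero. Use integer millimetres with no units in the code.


translate([176, 267, 0]) cube([26, 289, 2232]);
translate([856, 267, 0]) cube([26, 289, 2232]);
translate([202, 267, 0]) cube([654, 289, 27]);
translate([202, 267, 414]) cube([654, 289, 27]);
translate([202, 267, 828]) cube([654, 289, 27]);
translate([202, 267, 1242]) cube([654, 289, 27]);
translate([202, 267, 1656]) cube([654, 289, 27]);
translate([202, 267, 2070]) cube([654, 289, 27]);


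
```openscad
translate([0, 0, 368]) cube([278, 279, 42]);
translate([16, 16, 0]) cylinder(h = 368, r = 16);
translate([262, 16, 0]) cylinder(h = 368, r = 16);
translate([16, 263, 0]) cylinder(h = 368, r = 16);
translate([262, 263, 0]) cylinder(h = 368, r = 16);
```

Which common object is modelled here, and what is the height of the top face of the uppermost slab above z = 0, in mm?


A stool. The seat height is 410 mm.

A 278×279×42 slab at z = 368 on four corner cylinders — a stool. The seat top is 368 + 42 = 410 mm.


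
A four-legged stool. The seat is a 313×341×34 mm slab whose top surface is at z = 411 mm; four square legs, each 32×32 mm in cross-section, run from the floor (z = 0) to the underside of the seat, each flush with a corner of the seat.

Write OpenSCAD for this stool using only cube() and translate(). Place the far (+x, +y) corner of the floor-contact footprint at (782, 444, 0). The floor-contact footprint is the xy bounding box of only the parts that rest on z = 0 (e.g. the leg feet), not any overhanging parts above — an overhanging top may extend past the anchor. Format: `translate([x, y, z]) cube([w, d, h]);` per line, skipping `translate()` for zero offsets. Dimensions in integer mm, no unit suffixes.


translate([469, 103, 377]) cube([313, 341, 34]);
translate([469, 103, 0]) cube([32, 32, 377]);
translate([750, 103, 0]) cube([32, 32, 377]);
translate([469, 412, 0]) cube([32, 32, 377]);
translate([750, 412, 0]) cube([32, 32, 377]);


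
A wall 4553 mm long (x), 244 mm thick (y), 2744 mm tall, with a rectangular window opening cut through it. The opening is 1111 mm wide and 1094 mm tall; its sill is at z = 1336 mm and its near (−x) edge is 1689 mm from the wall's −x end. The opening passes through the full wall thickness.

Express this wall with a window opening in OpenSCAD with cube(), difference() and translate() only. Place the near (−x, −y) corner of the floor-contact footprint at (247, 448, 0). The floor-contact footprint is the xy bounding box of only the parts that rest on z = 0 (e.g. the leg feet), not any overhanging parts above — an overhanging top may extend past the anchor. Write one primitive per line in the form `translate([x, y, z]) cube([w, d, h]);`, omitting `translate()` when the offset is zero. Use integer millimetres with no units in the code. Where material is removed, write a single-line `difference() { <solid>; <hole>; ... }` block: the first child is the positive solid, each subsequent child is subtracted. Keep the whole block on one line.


difference() { translate([247, 448, 0]) cube([4553, 244, 2744]); translate([1936, 448, 1336]) cube([1111, 244, 1094]); }


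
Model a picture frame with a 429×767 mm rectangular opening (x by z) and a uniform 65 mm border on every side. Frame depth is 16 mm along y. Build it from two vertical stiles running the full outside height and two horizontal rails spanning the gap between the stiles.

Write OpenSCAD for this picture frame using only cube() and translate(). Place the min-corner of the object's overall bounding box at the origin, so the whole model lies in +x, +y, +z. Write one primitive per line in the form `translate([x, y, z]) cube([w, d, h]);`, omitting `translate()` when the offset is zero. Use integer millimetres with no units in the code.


cube([65, 16, 897]);
translate([494, 0, 0]) cube([65, 16, 897]);
translate([65, 0, 0]) cube([429, 16, 65]);
translate([65, 0, 832]) cube([429, 16, 65]);


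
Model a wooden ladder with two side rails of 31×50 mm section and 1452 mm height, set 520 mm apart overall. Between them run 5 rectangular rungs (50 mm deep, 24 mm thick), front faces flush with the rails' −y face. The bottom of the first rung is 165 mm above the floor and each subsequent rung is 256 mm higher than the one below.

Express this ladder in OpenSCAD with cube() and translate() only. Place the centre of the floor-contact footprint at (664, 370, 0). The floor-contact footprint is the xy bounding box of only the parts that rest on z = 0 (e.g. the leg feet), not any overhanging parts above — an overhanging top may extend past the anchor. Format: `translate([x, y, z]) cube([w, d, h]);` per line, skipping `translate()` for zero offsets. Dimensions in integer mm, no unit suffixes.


translate([404, 345, 0]) cube([31, 50, 1452]);
translate([893, 345, 0]) cube([31, 50, 1452]);
translate([435, 345, 165]) cube([458, 50, 24]);
translate([435, 345, 421]) cube([458, 50, 24]);
translate([435, 345, 677]) cube([458, 50, 24]);
translate([435, 345, 933]) cube([458, 50, 24]);
translate([435, 345, 1189]) cube([458, 50, 24]);


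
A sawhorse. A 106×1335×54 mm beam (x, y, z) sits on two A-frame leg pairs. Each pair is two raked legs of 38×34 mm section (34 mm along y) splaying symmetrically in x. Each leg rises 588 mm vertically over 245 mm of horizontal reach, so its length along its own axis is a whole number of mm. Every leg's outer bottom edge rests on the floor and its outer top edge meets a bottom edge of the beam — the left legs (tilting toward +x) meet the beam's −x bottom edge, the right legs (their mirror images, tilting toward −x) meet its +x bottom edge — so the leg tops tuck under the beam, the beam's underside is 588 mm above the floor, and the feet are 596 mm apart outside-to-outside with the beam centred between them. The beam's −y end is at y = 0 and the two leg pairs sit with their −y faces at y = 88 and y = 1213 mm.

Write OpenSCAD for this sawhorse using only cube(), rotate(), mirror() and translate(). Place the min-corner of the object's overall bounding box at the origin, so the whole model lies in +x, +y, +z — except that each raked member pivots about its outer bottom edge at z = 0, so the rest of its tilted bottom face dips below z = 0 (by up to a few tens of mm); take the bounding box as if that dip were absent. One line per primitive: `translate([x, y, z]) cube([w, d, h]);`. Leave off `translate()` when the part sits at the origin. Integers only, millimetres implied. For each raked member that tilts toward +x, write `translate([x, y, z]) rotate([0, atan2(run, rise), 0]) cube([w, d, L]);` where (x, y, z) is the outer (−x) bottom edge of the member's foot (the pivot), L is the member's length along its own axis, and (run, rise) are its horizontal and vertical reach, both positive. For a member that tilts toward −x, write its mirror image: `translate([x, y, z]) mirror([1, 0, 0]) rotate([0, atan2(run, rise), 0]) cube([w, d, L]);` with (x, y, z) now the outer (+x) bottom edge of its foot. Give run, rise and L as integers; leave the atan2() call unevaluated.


// leg length = √(245² + 588²) = 637
// right-leg outer foot x = 2·245 + 106 = 596
// beam min-corner = (245, 0, 588)
translate([245, 0, 588]) cube([106, 1335, 54]);
translate([0, 88, 0]) rotate([0, atan2(245, 588), 0]) cube([38, 34, 637]);
translate([596, 88, 0]) mirror([1, 0, 0]) rotate([0, atan2(245, 588), 0]) cube([38, 34, 637]);
translate([0, 1213, 0]) rotate([0, atan2(245, 588), 0]) cube([38, 34, 637]);
translate([596, 1213, 0]) mirror([1, 0, 0]) rotate([0, atan2(245, 588), 0]) cube([38, 34, 637]);


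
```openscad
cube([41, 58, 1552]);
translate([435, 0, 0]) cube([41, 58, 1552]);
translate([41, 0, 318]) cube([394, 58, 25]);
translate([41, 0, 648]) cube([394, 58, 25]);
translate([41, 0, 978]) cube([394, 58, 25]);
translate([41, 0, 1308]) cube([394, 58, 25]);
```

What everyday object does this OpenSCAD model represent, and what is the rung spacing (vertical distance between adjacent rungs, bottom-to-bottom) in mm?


A ladder. The rung spacing is 330 mm.

Two tall 41×58 posts with 4 short bars between them — a ladder. Adjacent rungs sit at z = 318 and z = 648, so the spacing is 648 − 318 = 330 mm.


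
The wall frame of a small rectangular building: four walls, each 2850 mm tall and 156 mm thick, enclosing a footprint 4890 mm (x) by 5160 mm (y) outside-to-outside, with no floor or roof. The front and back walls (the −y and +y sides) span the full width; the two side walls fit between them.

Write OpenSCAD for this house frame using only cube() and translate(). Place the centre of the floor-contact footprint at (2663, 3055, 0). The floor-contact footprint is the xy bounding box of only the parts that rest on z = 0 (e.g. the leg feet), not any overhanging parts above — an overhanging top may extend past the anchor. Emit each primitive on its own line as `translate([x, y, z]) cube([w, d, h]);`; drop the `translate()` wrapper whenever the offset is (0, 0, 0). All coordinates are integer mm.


translate([218, 475, 0]) cube([4890, 156, 2850]);
translate([218, 5479, 0]) cube([4890, 156, 2850]);
translate([218, 631, 0]) cube([156, 4848, 2850]);
translate([4952, 631, 0]) cube([156, 4848, 2850]);


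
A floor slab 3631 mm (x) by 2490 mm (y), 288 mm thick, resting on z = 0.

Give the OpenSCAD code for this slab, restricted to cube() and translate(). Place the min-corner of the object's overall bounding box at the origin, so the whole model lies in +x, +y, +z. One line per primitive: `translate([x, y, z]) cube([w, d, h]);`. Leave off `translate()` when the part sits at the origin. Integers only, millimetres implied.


cube([3631, 2490, 288]);


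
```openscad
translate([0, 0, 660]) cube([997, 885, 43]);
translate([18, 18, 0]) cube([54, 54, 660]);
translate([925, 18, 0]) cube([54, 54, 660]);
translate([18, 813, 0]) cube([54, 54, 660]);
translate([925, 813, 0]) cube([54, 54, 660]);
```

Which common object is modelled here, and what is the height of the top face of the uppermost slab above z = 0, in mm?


A table. The table height is 703 mm.

A 997×885×43 slab sits at z = 660 on four 54 mm square posts — a table. The top surface is at 660 + 43 = 703 mm.


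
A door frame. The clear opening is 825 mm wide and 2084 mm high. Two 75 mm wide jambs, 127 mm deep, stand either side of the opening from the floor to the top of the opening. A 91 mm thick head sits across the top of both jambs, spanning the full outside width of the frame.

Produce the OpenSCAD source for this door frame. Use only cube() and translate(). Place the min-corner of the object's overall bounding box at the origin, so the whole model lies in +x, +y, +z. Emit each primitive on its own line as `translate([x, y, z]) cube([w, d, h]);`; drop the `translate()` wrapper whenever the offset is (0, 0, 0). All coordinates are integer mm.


cube([75, 127, 2084]);
translate([900, 0, 0]) cube([75, 127, 2084]);
translate([0, 0, 2084]) cube([975, 127, 91]);


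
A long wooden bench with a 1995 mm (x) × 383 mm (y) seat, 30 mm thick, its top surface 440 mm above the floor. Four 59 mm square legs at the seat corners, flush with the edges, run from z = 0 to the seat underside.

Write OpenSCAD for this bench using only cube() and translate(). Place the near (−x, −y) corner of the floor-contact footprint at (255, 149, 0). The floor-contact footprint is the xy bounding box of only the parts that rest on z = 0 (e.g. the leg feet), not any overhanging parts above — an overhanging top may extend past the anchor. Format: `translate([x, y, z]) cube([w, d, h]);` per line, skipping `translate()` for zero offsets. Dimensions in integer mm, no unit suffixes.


translate([255, 149, 410]) cube([1995, 383, 30]);
translate([255, 149, 0]) cube([59, 59, 410]);
translate([255, 473, 0]) cube([59, 59, 410]);
translate([2191, 149, 0]) cube([59, 59, 410]);
translate([2191, 473, 0]) cube([59, 59, 410]);


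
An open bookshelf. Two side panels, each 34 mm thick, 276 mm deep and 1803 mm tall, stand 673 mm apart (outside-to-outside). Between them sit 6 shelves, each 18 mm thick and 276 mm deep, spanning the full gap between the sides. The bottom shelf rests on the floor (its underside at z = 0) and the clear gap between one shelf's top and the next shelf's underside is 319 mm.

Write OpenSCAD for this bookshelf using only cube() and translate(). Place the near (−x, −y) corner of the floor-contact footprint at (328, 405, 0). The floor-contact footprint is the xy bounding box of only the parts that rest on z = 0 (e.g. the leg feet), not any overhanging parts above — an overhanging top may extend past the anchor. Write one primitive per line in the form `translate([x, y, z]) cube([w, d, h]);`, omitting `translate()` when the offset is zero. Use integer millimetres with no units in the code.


translate([328, 405, 0]) cube([34, 276, 1803]);
translate([967, 405, 0]) cube([34, 276, 1803]);
translate([362, 405, 0]) cube([605, 276, 18]);
translate([362, 405, 337]) cube([605, 276, 18]);
translate([362, 405, 674]) cube([605, 276, 18]);
translate([362, 405, 1011]) cube([605, 276, 18]);
translate([362, 405, 1348]) cube([605, 276, 18]);
translate([362, 405, 1685]) cube([605, 276, 18]);


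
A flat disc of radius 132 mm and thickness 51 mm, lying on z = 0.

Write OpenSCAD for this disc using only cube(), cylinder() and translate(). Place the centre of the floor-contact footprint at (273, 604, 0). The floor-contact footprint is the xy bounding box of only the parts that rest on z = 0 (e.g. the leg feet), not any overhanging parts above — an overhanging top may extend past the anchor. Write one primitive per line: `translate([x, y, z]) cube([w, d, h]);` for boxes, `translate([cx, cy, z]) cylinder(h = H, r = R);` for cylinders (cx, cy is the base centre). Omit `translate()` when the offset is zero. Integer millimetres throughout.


translate([273, 604, 0]) cylinder(h = 51, r = 132);


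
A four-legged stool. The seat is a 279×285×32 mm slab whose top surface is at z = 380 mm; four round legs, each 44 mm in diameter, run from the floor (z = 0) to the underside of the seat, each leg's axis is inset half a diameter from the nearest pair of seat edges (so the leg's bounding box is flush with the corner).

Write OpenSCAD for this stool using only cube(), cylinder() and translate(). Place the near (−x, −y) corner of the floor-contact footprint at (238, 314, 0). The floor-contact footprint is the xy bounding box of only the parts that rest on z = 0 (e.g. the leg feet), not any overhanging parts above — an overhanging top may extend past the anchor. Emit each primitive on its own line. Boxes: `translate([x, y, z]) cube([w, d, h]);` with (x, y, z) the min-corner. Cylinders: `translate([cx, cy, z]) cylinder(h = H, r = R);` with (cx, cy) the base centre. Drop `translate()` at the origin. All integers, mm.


// leg_h = 380 - 32 = 348
translate([238, 314, 348]) cube([279, 285, 32]);
translate([260, 336, 0]) cylinder(h = 348, r = 22);
translate([495, 336, 0]) cylinder(h = 348, r = 22);
translate([260, 577, 0]) cylinder(h = 348, r = 22);
translate([495, 577, 0]) cylinder(h = 348, r = 22);


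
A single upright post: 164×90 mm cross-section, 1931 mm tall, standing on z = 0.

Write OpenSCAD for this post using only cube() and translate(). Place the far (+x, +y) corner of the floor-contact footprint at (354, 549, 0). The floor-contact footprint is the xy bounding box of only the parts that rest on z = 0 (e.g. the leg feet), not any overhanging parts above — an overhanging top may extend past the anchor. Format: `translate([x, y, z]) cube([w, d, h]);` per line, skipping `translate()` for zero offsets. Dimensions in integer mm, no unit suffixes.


translate([190, 459, 0]) cube([164, 90, 1931]);


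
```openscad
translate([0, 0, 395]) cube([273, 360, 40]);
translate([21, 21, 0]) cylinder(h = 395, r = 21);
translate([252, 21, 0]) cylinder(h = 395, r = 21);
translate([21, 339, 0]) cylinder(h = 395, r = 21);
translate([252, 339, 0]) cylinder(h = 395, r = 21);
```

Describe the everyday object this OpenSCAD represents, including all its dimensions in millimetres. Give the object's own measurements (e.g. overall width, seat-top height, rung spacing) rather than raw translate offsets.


A simple wooden stool: a rectangular seat 273 mm (x) by 360 mm (y), 40 mm thick, top face at z = 435 mm, on four round legs, each 42 mm in diameter. The legs rest on z = 0, each leg's axis is inset half a diameter from the nearest pair of seat edges (so the leg's bounding box is flush with the corner).


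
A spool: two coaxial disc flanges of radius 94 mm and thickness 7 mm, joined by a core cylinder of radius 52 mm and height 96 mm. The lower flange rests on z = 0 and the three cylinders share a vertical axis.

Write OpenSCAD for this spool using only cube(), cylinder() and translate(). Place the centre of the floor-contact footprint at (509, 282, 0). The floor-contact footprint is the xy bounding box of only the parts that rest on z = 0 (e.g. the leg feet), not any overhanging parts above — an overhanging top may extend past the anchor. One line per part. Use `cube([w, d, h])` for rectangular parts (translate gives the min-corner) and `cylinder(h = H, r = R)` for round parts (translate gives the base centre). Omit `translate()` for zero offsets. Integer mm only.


translate([509, 282, 0]) cylinder(h = 7, r = 94);
translate([509, 282, 7]) cylinder(h = 96, r = 52);
translate([509, 282, 103]) cylinder(h = 7, r = 94);


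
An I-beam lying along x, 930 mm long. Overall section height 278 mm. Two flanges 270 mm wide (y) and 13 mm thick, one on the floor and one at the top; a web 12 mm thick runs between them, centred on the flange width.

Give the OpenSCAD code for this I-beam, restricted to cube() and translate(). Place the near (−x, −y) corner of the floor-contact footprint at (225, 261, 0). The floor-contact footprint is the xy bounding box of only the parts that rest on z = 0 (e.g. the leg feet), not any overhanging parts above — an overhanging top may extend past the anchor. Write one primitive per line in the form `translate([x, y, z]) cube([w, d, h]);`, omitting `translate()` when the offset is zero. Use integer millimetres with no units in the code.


translate([225, 261, 0]) cube([930, 270, 13]);
translate([225, 390, 13]) cube([930, 12, 252]);
translate([225, 261, 265]) cube([930, 270, 13]);


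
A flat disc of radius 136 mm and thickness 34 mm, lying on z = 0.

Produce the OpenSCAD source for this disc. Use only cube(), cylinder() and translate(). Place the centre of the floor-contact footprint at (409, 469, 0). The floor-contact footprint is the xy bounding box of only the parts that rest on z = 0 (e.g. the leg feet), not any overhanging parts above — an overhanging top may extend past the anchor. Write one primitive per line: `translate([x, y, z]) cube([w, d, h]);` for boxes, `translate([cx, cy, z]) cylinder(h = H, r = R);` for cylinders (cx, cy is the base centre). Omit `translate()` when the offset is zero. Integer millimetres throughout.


translate([409, 469, 0]) cylinder(h = 34, r = 136);


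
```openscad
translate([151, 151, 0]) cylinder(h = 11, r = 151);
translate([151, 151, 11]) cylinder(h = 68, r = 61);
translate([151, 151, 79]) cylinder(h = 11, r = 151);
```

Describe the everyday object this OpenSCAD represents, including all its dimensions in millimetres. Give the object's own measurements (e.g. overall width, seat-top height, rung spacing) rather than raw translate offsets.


A spool: two coaxial disc flanges of radius 151 mm and thickness 11 mm, joined by a core cylinder of radius 61 mm and height 68 mm. The lower flange rests on z = 0 and the three cylinders share a vertical axis.


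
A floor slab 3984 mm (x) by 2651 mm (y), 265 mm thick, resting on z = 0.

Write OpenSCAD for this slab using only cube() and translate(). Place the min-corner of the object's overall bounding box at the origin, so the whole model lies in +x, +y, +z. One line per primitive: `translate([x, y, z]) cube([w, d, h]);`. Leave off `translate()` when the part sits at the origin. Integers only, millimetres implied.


cube([3984, 2651, 265]);


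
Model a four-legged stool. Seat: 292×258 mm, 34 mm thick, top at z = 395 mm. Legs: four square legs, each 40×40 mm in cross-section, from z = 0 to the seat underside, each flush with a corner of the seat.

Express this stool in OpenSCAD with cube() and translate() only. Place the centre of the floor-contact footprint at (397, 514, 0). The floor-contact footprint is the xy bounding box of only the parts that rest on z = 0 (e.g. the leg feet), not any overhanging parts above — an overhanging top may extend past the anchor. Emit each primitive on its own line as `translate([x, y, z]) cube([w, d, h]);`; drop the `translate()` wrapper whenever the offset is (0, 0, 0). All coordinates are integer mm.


translate([251, 385, 361]) cube([292, 258, 34]);
translate([251, 385, 0]) cube([40, 40, 361]);
translate([503, 385, 0]) cube([40, 40, 361]);
translate([251, 603, 0]) cube([40, 40, 361]);
translate([503, 603, 0]) cube([40, 40, 361]);


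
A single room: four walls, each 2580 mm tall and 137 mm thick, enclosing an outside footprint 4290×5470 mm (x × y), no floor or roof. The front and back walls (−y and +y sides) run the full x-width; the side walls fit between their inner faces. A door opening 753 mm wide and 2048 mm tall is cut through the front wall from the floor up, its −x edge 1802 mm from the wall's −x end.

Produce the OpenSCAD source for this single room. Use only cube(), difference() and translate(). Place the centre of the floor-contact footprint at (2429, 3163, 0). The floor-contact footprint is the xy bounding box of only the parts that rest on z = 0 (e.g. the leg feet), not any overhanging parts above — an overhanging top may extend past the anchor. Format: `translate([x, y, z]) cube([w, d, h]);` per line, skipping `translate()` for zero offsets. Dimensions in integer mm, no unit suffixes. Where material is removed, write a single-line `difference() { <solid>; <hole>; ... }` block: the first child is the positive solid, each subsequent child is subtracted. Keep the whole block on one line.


difference() { translate([284, 428, 0]) cube([4290, 137, 2580]); translate([2086, 428, 0]) cube([753, 137, 2048]); }
translate([284, 5761, 0]) cube([4290, 137, 2580]);
translate([284, 565, 0]) cube([137, 5196, 2580]);
translate([4437, 565, 0]) cube([137, 5196, 2580]);


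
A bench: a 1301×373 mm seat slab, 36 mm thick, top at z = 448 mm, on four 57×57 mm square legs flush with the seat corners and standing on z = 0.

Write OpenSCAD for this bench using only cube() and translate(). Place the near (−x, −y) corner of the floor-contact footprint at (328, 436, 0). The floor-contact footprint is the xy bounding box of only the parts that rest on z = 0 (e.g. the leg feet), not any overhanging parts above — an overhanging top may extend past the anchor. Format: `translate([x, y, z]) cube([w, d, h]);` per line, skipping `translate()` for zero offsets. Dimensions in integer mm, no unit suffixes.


translate([328, 436, 412]) cube([1301, 373, 36]);
translate([328, 436, 0]) cube([57, 57, 412]);
translate([328, 752, 0]) cube([57, 57, 412]);
translate([1572, 436, 0]) cube([57, 57, 412]);
translate([1572, 752, 0]) cube([57, 57, 412]);


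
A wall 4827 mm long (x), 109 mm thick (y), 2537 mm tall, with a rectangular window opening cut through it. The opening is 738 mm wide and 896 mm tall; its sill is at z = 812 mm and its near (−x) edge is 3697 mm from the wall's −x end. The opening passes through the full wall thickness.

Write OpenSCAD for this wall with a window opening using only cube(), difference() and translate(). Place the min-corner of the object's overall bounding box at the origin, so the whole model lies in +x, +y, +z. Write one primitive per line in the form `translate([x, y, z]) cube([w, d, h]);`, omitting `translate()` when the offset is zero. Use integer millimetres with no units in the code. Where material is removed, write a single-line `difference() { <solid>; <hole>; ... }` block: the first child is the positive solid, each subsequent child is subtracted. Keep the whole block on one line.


difference() { cube([4827, 109, 2537]); translate([3697, 0, 812]) cube([738, 109, 896]); }


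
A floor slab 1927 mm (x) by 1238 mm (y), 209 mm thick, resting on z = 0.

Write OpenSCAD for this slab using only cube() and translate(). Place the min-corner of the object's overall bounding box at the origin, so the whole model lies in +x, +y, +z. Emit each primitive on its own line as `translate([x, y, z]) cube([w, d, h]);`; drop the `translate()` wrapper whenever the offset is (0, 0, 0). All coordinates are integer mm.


cube([1927, 1238, 209]);


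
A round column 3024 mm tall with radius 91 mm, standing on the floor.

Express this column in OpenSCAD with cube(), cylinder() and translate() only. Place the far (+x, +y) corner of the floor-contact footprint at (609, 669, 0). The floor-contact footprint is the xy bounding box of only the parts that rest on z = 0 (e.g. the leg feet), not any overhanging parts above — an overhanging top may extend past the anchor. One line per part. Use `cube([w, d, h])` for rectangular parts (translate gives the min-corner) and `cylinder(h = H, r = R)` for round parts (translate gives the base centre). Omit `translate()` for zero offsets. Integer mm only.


translate([518, 578, 0]) cylinder(h = 3024, r = 91);
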